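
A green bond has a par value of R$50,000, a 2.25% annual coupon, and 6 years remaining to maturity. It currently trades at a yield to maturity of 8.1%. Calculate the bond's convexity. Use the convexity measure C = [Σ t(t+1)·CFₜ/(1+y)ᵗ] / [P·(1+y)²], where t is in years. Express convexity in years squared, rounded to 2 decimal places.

With y = 0.081:
  t   CF        PV=CF/(1+0.081)^t    t·PV        t(t+1)·PV
  1     1,125.00     1,040.7031     1,040.7031       2,081.4061
  2     1,125.00       962.7225     1,925.4451       5,776.3352
  3     1,125.00       890.5851     2,671.7554      10,687.0216
  4     1,125.00       823.8530     3,295.4121      16,477.0607
  5     1,125.00       762.1212     3,810.6061      22,863.6365
  6    51,125.00    32,039.0151   192,234.0907   1,345,638.6347
  Σ                 36,519.0001   204,978.0124   1,403,524.0948
P = 36,519.0001.
Convexity = Σ t(t+1)·PV / [P·(1+y)²] = 1,403,524.0948 / (36,519.0001 × 1.168561) = 32.88892.

32.89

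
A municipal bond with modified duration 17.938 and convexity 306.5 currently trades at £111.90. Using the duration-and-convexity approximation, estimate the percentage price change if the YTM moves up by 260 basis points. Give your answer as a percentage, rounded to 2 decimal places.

-36.28%

Duration effect: -D_mod·Δy = -17.938 × (+0.026) = -0.466388
Convexity effect: ½·C·(Δy)² = 0.5 × 306.5 × (0.026)² = +0.1035970
ΔP/P ≈ -0.466388 + 0.1035970 = -0.362791
= -36.2791%.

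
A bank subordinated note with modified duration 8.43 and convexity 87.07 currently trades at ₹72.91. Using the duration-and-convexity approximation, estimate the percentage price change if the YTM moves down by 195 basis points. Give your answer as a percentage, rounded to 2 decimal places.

+18.09%

Duration effect: -D_mod·Δy = -8.43 × (-0.0195) = +0.164385
Convexity effect: ½·C·(Δy)² = 0.5 × 87.07 × (-0.0195)² = +0.01655418375
ΔP/P ≈ +0.164385 + 0.01655418375 = +0.18093918375
= +18.093918375%.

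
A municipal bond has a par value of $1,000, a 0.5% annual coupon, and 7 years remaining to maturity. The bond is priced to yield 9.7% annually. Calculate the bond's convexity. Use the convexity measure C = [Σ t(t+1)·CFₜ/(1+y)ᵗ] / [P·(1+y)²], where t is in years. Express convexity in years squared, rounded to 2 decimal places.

With y = 0.097:
  t   CF        PV=CF/(1+0.097)^t    t·PV        t(t+1)·PV
  1         5.00         4.5579         4.5579           9.1158
  2         5.00         4.1549         8.3097          24.9292
  3         5.00         3.7875        11.3624          45.4497
  4         5.00         3.4526        13.8103          69.0516
  5         5.00         3.1473        15.7365          94.4187
  6         5.00         2.8690        17.2140         120.4979
  7     1,005.00       525.6778     3,679.7449      29,437.9590
  Σ                    547.6469     3,750.7357      29,801.4219
P = 547.6469.
Convexity = Σ t(t+1)·PV / [P·(1+y)²] = 29,801.4219 / (547.6469 × 1.203409) = 45.21922.

45.22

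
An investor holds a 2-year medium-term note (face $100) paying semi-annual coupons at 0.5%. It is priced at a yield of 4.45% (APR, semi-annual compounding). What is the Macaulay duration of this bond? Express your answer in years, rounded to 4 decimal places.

1.9922 years

Periodic yield y = 0.02225. Discount each cash flow and weight by its period:
  t   CF        PV=CF/(1+0.02225)^t    t·PV
  1         0.25         0.2446         0.2446
  2         0.25         0.2392         0.4785
  3         0.25         0.2340         0.7021
  4       100.25        91.8028       367.2112
  Σ                     92.5206       368.6363
Price P = Σ PV = 92.5206.
Macaulay duration = Σ(t·PV) / P = 368.6363 / 92.5206 = 3.98437 half-year periods.
In years: 3.98437 / 2 = 1.99218 years.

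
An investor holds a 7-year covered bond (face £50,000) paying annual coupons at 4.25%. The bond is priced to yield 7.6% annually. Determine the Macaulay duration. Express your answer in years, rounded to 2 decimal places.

Periodic yield y = 0.076. Discount each cash flow and weight by its year:
  t   CF        PV=CF/(1+0.076)^t    t·PV
  1     2,125.00     1,974.9071     1,974.9071
  2     2,125.00     1,835.4155     3,670.8310
  3     2,125.00     1,705.7765     5,117.3294
  4     2,125.00     1,585.2941     6,341.1765
  5     2,125.00     1,473.3217     7,366.6084
  6     2,125.00     1,369.2581     8,215.5484
  7    52,125.00    31,214.7721   218,503.4048
  Σ                 41,158.7450   251,189.8055
Price P = Σ PV = 41,158.7450.
Macaulay duration = Σ(t·PV) / P = 251,189.8055 / 41,158.7450 = 6.10295 years.

6.10 years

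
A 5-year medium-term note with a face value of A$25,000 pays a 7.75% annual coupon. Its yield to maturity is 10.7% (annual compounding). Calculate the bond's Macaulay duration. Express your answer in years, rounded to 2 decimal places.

Periodic yield y = 0.107. Discount each cash flow and weight by its year:
  t   CF        PV=CF/(1+0.107)^t    t·PV
  1     1,937.50     1,750.2258     1,750.2258
  2     1,937.50     1,581.0531     3,162.1063
  3     1,937.50     1,428.2323     4,284.6969
  4     1,937.50     1,290.1827     5,160.7310
  5    26,937.50    16,203.8861    81,019.4307
  Σ                 22,253.5802    95,377.1907
Price P = Σ PV = 22,253.5802.
Macaulay duration = Σ(t·PV) / P = 95,377.1907 / 22,253.5802 = 4.28593 years.

4.29 years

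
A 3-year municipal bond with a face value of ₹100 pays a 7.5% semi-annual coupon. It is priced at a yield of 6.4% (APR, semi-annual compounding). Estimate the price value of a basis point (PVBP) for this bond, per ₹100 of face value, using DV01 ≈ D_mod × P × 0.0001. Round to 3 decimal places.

₹0.027

Periodic yield y = 0.032.
  t   CF        PV=CF/(1+0.032)^t    t·PV
  1         3.75         3.6337         3.6337
  2         3.75         3.5210         7.0421
  3         3.75         3.4119        10.2356
  4         3.75         3.3061        13.2243
  5         3.75         3.2036        16.0178
  6       103.75        85.8835       515.3012
  Σ                    102.9598       565.4547
P = 102.9598; D_Mac = 5.49199 half-year periods = 2.74600 yrs; D_mod = 2.66085 yrs.
DV01 ≈ 2.66085 × 102.9598 × 0.0001 = 0.027396.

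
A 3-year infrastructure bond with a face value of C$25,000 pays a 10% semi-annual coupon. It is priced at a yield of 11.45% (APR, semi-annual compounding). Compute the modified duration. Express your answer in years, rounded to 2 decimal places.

Periodic yield y = 0.05725. First find Macaulay duration:
  t   CF        PV=CF/(1+0.05725)^t    t·PV
  1     1,250.00     1,182.3126     1,182.3126
  2     1,250.00     1,118.2905     2,236.5809
  3     1,250.00     1,057.7351     3,173.2054
  4     1,250.00     1,000.4589     4,001.8355
  5     1,250.00       946.2841     4,731.4205
  6    26,250.00    18,795.9008   112,775.4049
  Σ                 24,100.9820   128,100.7599
P = 24,100.9820; Macaulay duration = 128,100.7599 / 24,100.9820 = 5.31517 half-year periods = 2.65758 years.
Modified duration = D_Mac / (1 + y) = 2.65758 / 1.05725 = 2.51368 years.

2.51 years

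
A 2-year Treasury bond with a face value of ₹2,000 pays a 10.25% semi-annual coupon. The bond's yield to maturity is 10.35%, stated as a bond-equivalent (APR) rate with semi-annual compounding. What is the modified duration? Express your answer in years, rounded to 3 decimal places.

1.767 years

Periodic yield y = 0.05175. First find Macaulay duration:
  t   CF        PV=CF/(1+0.05175)^t    t·PV
  1       102.50        97.4566        97.4566
  2       102.50        92.6614       185.3228
  3       102.50        88.1021       264.3063
  4     2,102.50     1,718.2483     6,872.9932
  Σ                  1,996.4684     7,420.0789
P = 1,996.4684; Macaulay duration = 7,420.0789 / 1,996.4684 = 3.71660 half-year periods = 1.85830 years.
Modified duration = D_Mac / (1 + y) = 1.85830 / 1.05175 = 1.76687 years.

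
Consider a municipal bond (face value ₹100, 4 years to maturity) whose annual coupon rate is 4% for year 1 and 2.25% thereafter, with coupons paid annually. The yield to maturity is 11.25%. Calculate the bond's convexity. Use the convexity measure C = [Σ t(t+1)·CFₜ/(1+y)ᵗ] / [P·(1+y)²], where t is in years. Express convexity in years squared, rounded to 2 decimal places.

With y = 0.1125:
  t   CF        PV=CF/(1+0.1125)^t    t·PV        t(t+1)·PV
  1         4.00         3.5955         3.5955           7.1910
  2         2.25         1.8180         3.6359          10.9077
  3         2.25         1.6341         4.9023          19.6094
  4       102.25        66.7518       267.0074       1,335.0368
  Σ                     73.7994       279.1411       1,372.7449
P = 73.7994.
Convexity = Σ t(t+1)·PV / [P·(1+y)²] = 1,372.7449 / (73.7994 × 1.237656) = 15.02924.

15.03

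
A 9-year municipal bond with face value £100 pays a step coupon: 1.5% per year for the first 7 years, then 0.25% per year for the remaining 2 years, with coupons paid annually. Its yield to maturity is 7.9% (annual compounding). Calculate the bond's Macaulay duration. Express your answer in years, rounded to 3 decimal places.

8.288 years

Periodic yield y = 0.079. Discount each cash flow and weight by its year:
  t   CF        PV=CF/(1+0.079)^t    t·PV
  1         1.50         1.3902         1.3902
  2         1.50         1.2884         2.5768
  3         1.50         1.1941         3.5822
  4         1.50         1.1066         4.4266
  5         1.50         1.0256         5.1281
  6         1.50         0.9505         5.7031
  7         1.50         0.8809         6.1665
  8         0.25         0.1361         1.0886
  9       100.25        50.5698       455.1283
  Σ                     58.5422       485.1903
Price P = Σ PV = 58.5422.
Macaulay duration = Σ(t·PV) / P = 485.1903 / 58.5422 = 8.28787 years.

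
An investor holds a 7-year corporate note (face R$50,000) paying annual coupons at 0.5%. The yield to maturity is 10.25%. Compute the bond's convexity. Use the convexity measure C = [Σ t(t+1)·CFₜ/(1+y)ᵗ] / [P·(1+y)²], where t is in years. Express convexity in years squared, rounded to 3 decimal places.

With y = 0.1025:
  t   CF        PV=CF/(1+0.1025)^t    t·PV        t(t+1)·PV
  1       250.00       226.7574       226.7574         453.5147
  2       250.00       205.6756       411.3512       1,234.0537
  3       250.00       186.5538       559.6615       2,238.6462
  4       250.00       169.2098       676.8394       3,384.1968
  5       250.00       153.4783       767.3916       4,604.3494
  6       250.00       139.2094       835.2561       5,846.7929
  7    50,250.00    25,379.6646   177,657.6525   1,421,261.2197
  Σ                 26,460.5490   181,134.9097   1,439,022.7735
P = 26,460.5490.
Convexity = Σ t(t+1)·PV / [P·(1+y)²] = 1,439,022.7735 / (26,460.5490 × 1.215506) = 44.74161.

44.742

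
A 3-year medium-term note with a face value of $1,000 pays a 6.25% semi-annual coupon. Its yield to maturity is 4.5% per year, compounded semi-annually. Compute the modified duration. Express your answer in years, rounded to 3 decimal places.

2.726 years

Periodic yield y = 0.0225. First find Macaulay duration:
  t   CF        PV=CF/(1+0.0225)^t    t·PV
  1        31.25        30.5623        30.5623
  2        31.25        29.8898        59.7797
  3        31.25        29.2321        87.6963
  4        31.25        28.5889       114.3554
  5        31.25        27.9598       139.7988
  6     1,031.25       902.3688     5,414.2127
  Σ                  1,048.6017     5,846.4052
P = 1,048.6017; Macaulay duration = 5,846.4052 / 1,048.6017 = 5.57543 half-year periods = 2.78771 years.
Modified duration = D_Mac / (1 + y) = 2.78771 / 1.0225 = 2.72637 years.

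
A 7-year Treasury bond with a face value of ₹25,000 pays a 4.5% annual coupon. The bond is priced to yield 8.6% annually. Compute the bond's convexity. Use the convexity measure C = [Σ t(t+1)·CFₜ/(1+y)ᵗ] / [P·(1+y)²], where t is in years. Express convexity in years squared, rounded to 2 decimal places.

With y = 0.086:
  t   CF        PV=CF/(1+0.086)^t    t·PV        t(t+1)·PV
  1     1,125.00     1,035.9116     1,035.9116       2,071.8232
  2     1,125.00       953.8781     1,907.7562       5,723.2685
  3     1,125.00       878.3408     2,635.0223      10,540.0894
  4     1,125.00       808.7852     3,235.1410      16,175.7050
  5     1,125.00       744.7378     3,723.6890      22,342.1339
  6     1,125.00       685.7622     4,114.5735      28,802.0143
  7    26,125.00    14,663.8336   102,646.8349     821,174.6789
  Σ                 19,771.2493   119,298.9284     906,829.7132
P = 19,771.2493.
Convexity = Σ t(t+1)·PV / [P·(1+y)²] = 906,829.7132 / (19,771.2493 × 1.179396) = 38.88947.

38.89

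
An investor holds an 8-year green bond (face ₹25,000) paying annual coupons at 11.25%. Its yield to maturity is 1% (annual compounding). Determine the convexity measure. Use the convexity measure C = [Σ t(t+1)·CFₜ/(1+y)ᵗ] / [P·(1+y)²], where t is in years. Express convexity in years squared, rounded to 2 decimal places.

50.47

With y = 0.01:
  t   CF        PV=CF/(1+0.01)^t    t·PV        t(t+1)·PV
  1     2,812.50     2,784.6535     2,784.6535       5,569.3069
  2     2,812.50     2,757.0826     5,514.1653      16,542.4958
  3     2,812.50     2,729.7848     8,189.3544      32,757.4175
  4     2,812.50     2,702.7572    10,811.0289      54,055.1444
  5     2,812.50     2,675.9972    13,379.9862      80,279.9174
  6     2,812.50     2,649.5022    15,897.0133     111,279.0934
  7     2,812.50     2,623.2695    18,362.8867     146,903.0936
  8    27,812.50    25,684.3771   205,475.0170   1,849,275.1530
  Σ                 44,607.4242   280,414.1053   2,296,661.6221
P = 44,607.4242.
Convexity = Σ t(t+1)·PV / [P·(1+y)²] = 2,296,661.6221 / (44,607.4242 × 1.020100) = 50.47161.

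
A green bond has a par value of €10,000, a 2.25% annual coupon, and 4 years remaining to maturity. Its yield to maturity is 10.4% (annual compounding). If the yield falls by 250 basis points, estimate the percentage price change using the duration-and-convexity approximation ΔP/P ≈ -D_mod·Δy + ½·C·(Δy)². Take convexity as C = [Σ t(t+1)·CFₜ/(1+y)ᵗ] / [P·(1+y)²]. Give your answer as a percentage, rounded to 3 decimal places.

+9.195%

With y = 0.104:
  t   CF        PV=CF/(1+0.104)^t    t·PV        t(t+1)·PV
  1       225.00       203.8043       203.8043         407.6087
  2       225.00       184.6054       369.2108       1,107.6323
  3       225.00       167.2150       501.6451       2,006.5803
  4    10,225.00     6,883.1467    27,532.5866     137,662.9332
  Σ                  7,438.7714    28,607.2468     141,184.7545
P = 7,438.7714; D_Mac = 3.84570 yrs; D_mod = 3.48342 yrs; C = 15.57215.
Duration effect: -3.48342 × (-0.025) = +0.087085
Convexity effect: 0.5 × 15.57215 × (-0.025)² = +0.0048663
ΔP/P ≈ +0.087085 + 0.0048663 = +0.091952 = +9.1952%.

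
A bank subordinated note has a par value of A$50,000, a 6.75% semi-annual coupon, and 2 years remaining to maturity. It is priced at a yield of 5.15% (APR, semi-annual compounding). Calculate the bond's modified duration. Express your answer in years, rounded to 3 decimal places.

Periodic yield y = 0.02575. First find Macaulay duration:
  t   CF        PV=CF/(1+0.02575)^t    t·PV
  1     1,687.50     1,645.1377     1,645.1377
  2     1,687.50     1,603.8389     3,207.6777
  3     1,687.50     1,563.5768     4,690.7303
  4    51,687.50    46,689.5216   186,758.0865
  Σ                 51,502.0749   196,301.6322
P = 51,502.0749; Macaulay duration = 196,301.6322 / 51,502.0749 = 3.81153 half-year periods = 1.90576 years.
Modified duration = D_Mac / (1 + y) = 1.90576 / 1.02575 = 1.85792 years.

1.858 years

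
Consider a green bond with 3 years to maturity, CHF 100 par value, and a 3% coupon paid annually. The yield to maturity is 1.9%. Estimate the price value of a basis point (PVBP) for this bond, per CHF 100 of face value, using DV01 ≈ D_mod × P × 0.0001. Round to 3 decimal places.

CHF 0.030

Periodic yield y = 0.019.
  t   CF        PV=CF/(1+0.019)^t    t·PV
  1         3.00         2.9441         2.9441
  2         3.00         2.8892         5.7783
  3       103.00        97.3452       292.0357
  Σ                    103.1785       300.7581
P = 103.1785; D_Mac = 2.91493 yrs; D_mod = 2.86058 yrs.
DV01 ≈ 2.86058 × 103.1785 × 0.0001 = 0.029515.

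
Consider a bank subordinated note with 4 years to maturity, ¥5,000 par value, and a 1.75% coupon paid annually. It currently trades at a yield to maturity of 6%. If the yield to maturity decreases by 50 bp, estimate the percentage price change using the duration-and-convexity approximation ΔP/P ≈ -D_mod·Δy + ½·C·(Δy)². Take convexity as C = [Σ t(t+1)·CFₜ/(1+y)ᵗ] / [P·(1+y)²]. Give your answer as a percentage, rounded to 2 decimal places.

With y = 0.06:
  t   CF        PV=CF/(1+0.06)^t    t·PV        t(t+1)·PV
  1        87.50        82.5472        82.5472         165.0943
  2        87.50        77.8747       155.7494         467.2481
  3        87.50        73.4667       220.4001         881.6002
  4     5,087.50     4,029.7765    16,119.1060      80,595.5302
  Σ                  4,263.6651    16,577.8027      82,109.4730
P = 4,263.6651; D_Mac = 3.88816 yrs; D_mod = 3.66807 yrs; C = 17.13951.
Duration effect: -3.66807 × (-0.005) = +0.018340
Convexity effect: 0.5 × 17.13951 × (-0.005)² = +0.0002142
ΔP/P ≈ +0.018340 + 0.0002142 = +0.018555 = +1.8555%.

+1.86%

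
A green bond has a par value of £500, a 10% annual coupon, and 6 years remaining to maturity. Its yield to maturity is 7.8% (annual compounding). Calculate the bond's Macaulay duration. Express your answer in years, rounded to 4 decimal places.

Periodic yield y = 0.078. Discount each cash flow and weight by its year:
  t   CF        PV=CF/(1+0.078)^t    t·PV
  1        50.00        46.3822        46.3822
  2        50.00        43.0261        86.0523
  3        50.00        39.9129       119.7388
  4        50.00        37.0250       148.1000
  5        50.00        34.3460       171.7300
  6       550.00       350.4694     2,102.8165
  Σ                    551.1617     2,674.8198
Price P = Σ PV = 551.1617.
Macaulay duration = Σ(t·PV) / P = 2,674.8198 / 551.1617 = 4.85306 years.

4.8531 years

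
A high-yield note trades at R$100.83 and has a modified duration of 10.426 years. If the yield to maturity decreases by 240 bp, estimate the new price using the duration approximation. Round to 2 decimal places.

Duration approximation: ΔP/P ≈ -D_mod · Δy = -10.426 × (-0.024) = +0.250224.
New price ≈ 100.83 × (1 + 0.250224) = 126.06008592.

R$126.06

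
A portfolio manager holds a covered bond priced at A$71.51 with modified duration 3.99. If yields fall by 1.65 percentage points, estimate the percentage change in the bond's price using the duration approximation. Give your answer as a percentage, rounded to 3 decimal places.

Duration approximation: ΔP/P ≈ -D_mod · Δy = -3.99 × (-0.0165) = +0.065835.
As a percentage: +6.5835%.

+6.584%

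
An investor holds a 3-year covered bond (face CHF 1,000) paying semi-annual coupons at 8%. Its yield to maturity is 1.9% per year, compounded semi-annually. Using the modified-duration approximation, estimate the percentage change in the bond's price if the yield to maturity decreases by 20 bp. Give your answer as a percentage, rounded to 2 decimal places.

+0.54%

Periodic yield y = 0.0095. Modified duration first:
  t   CF        PV=CF/(1+0.0095)^t    t·PV
  1        40.00        39.6236        39.6236
  2        40.00        39.2507        78.5014
  3        40.00        38.8813       116.6440
  4        40.00        38.5154       154.0617
  5        40.00        38.1530       190.7649
  6     1,040.00       982.6422     5,895.8530
  Σ                  1,177.0662     6,475.4485
P = 1,177.0662; D_Mac = 5.50135 half-year periods = 2.75067 yrs; D_mod = 2.75067/(1+0.0095) = 2.72479 yrs.
ΔP/P ≈ -D_mod · Δy = -2.72479 × (-0.002) = +0.005450 = +0.5450%.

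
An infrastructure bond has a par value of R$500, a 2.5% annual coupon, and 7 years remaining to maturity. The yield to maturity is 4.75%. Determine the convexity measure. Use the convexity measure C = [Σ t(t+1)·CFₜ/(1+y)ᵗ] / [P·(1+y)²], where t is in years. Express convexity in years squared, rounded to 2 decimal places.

With y = 0.0475:
  t   CF        PV=CF/(1+0.0475)^t    t·PV        t(t+1)·PV
  1        12.50        11.9332        11.9332          23.8663
  2        12.50        11.3921        22.7841          68.3523
  3        12.50        10.8755        32.6264         130.5056
  4        12.50        10.3823        41.5292         207.6461
  5        12.50         9.9115        49.5576         297.3453
  6        12.50         9.4621        56.7724         397.4066
  7       512.50       370.3528     2,592.4697      20,739.7576
  Σ                    434.3094     2,807.6725      21,864.8799
P = 434.3094.
Convexity = Σ t(t+1)·PV / [P·(1+y)²] = 21,864.8799 / (434.3094 × 1.097256) = 45.88173.

45.88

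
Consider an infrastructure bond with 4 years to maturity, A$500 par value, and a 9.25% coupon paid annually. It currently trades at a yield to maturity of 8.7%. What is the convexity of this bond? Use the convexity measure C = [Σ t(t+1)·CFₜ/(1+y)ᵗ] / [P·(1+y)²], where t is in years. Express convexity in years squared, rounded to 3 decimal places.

14.263

With y = 0.087:
  t   CF        PV=CF/(1+0.087)^t    t·PV        t(t+1)·PV
  1        46.25        42.5483        42.5483          85.0966
  2        46.25        39.1429        78.2857         234.8572
  3        46.25        36.0100       108.0300         432.1200
  4       546.25       391.2670     1,565.0682       7,825.3410
  Σ                    508.9682     1,793.9322       8,577.4147
P = 508.9682.
Convexity = Σ t(t+1)·PV / [P·(1+y)²] = 8,577.4147 / (508.9682 × 1.181569) = 14.26286.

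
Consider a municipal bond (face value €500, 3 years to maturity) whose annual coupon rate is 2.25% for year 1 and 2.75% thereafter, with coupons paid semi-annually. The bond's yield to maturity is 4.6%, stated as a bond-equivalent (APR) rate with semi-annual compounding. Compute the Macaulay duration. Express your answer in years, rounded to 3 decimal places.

Periodic yield y = 0.023. Discount each cash flow and weight by its period:
  t   CF        PV=CF/(1+0.023)^t    t·PV
  1        5.625         5.4985         5.4985
  2        5.625         5.3749        10.7498
  3        6.875         6.4216        19.2649
  4        6.875         6.2773        25.1090
  5        6.875         6.1361        30.6806
  6      506.875       442.2288     2,653.3731
  Σ                    471.9373     2,744.6760
Price P = Σ PV = 471.9373.
Macaulay duration = Σ(t·PV) / P = 2,744.6760 / 471.9373 = 5.81576 half-year periods.
In years: 5.81576 / 2 = 2.90788 years.

2.908 years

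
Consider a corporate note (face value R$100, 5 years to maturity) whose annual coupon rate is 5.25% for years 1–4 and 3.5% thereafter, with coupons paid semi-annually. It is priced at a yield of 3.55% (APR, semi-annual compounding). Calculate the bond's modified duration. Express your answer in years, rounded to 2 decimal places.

Periodic yield y = 0.01775. First find Macaulay duration:
  t   CF        PV=CF/(1+0.01775)^t    t·PV
  1        2.625         2.5792         2.5792
  2        2.625         2.5342         5.0685
  3        2.625         2.4900         7.4701
  4        2.625         2.4466         9.7864
  5        2.625         2.4039        12.0197
  6        2.625         2.3620        14.1721
  7        2.625         2.3208        16.2457
  8        2.625         2.2803        18.2428
  9        1.750         1.4937        13.4434
  10     101.750        85.3342       853.3424
  Σ                    106.2452       952.3703
P = 106.2452; Macaulay duration = 952.3703 / 106.2452 = 8.96389 half-year periods = 4.48195 years.
Modified duration = D_Mac / (1 + y) = 4.48195 / 1.01775 = 4.40378 years.

4.40 years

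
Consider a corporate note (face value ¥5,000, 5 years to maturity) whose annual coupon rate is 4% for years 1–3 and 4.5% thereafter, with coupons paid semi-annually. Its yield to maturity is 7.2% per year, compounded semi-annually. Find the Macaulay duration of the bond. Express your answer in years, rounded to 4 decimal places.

4.5404 years

Periodic yield y = 0.036. Discount each cash flow and weight by its period:
  t   CF        PV=CF/(1+0.036)^t    t·PV
  1       100.00        96.5251        96.5251
  2       100.00        93.1709       186.3419
  3       100.00        89.9333       269.8000
  4       100.00        86.8082       347.2330
  5       100.00        83.7917       418.9587
  6       100.00        80.8801       485.2804
  7       112.50        87.8283       614.7978
  8       112.50        84.7763       678.2104
  9       112.50        81.8304       736.4737
  10    5,112.50     3,589.5150    35,895.1495
  Σ                  4,375.0593    39,728.7705
Price P = Σ PV = 4,375.0593.
Macaulay duration = Σ(t·PV) / P = 39,728.7705 / 4,375.0593 = 9.08074 half-year periods.
In years: 9.08074 / 2 = 4.54037 years.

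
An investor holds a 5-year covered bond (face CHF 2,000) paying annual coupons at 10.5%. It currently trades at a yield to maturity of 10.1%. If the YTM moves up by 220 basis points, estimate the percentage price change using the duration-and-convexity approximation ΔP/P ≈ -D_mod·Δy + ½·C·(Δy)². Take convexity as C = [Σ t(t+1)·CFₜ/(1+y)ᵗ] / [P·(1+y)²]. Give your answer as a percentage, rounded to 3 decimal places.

-7.815%

With y = 0.101:
  t   CF        PV=CF/(1+0.101)^t    t·PV        t(t+1)·PV
  1       210.00       190.7357       190.7357         381.4714
  2       210.00       173.2386       346.4772       1,039.4316
  3       210.00       157.3466       472.0398       1,888.1591
  4       210.00       142.9124       571.6497       2,858.2487
  5     2,210.00     1,366.0157     6,830.0783      40,980.4699
  Σ                  2,030.2490     8,410.9807      47,147.7806
P = 2,030.2490; D_Mac = 4.14283 yrs; D_mod = 3.76279 yrs; C = 19.15743.
Duration effect: -3.76279 × (+0.022) = -0.082781
Convexity effect: 0.5 × 19.15743 × (0.022)² = +0.0046361
ΔP/P ≈ -0.082781 + 0.0046361 = -0.078145 = -7.8145%.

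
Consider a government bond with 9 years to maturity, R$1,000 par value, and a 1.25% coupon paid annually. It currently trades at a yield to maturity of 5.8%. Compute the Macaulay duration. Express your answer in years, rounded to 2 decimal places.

Periodic yield y = 0.058. Discount each cash flow and weight by its year:
  t   CF        PV=CF/(1+0.058)^t    t·PV
  1        12.50        11.8147        11.8147
  2        12.50        11.1671        22.3341
  3        12.50        10.5549        31.6646
  4        12.50         9.9763        39.9050
  5        12.50         9.4293        47.1467
  6        12.50         8.9124        53.4746
  7        12.50         8.4238        58.9669
  8        12.50         7.9620        63.6964
  9     1,012.50       609.5706     5,486.1355
  Σ                    687.8112     5,815.1386
Price P = Σ PV = 687.8112.
Macaulay duration = Σ(t·PV) / P = 5,815.1386 / 687.8112 = 8.45456 years.

8.45 years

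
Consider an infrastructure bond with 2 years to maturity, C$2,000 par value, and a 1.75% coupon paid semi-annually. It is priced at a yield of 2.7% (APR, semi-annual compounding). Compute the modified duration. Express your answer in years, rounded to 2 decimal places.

Periodic yield y = 0.0135. First find Macaulay duration:
  t   CF        PV=CF/(1+0.0135)^t    t·PV
  1        17.50        17.2669        17.2669
  2        17.50        17.0369        34.0738
  3        17.50        16.8100        50.4299
  4     2,017.50     1,912.1349     7,648.5397
  Σ                  1,963.2487     7,750.3102
P = 1,963.2487; Macaulay duration = 7,750.3102 / 1,963.2487 = 3.94770 half-year periods = 1.97385 years.
Modified duration = D_Mac / (1 + y) = 1.97385 / 1.0135 = 1.94756 years.

1.95 years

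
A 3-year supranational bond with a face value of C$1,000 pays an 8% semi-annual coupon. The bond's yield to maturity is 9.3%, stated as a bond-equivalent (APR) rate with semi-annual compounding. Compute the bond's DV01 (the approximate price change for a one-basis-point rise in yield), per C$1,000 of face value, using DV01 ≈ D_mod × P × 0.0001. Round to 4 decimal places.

Periodic yield y = 0.0465.
  t   CF        PV=CF/(1+0.0465)^t    t·PV
  1        40.00        38.2226        38.2226
  2        40.00        36.5243        73.0485
  3        40.00        34.9014       104.7041
  4        40.00        33.3506       133.4022
  5        40.00        31.8687       159.3433
  6     1,040.00       791.7680     4,750.6080
  Σ                    966.6355     5,259.3288
P = 966.6355; D_Mac = 5.44086 half-year periods = 2.72043 yrs; D_mod = 2.59955 yrs.
DV01 ≈ 2.59955 × 966.6355 × 0.0001 = 0.251282.

C$0.2513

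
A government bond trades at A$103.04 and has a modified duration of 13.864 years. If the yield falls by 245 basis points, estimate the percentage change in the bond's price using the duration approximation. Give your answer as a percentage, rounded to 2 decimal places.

Duration approximation: ΔP/P ≈ -D_mod · Δy = -13.864 × (-0.0245) = +0.339668.
As a percentage: +33.9668%.

+33.97%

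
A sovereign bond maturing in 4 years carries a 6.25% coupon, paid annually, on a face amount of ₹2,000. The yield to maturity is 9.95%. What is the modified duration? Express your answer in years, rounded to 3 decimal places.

Periodic yield y = 0.0995. First find Macaulay duration:
  t   CF        PV=CF/(1+0.0995)^t    t·PV
  1       125.00       113.6880       113.6880
  2       125.00       103.3998       206.7995
  3       125.00        94.0425       282.1276
  4     2,125.00     1,454.0455     5,816.1820
  Σ                  1,765.1758     6,418.7972
P = 1,765.1758; Macaulay duration = 6,418.7972 / 1,765.1758 = 3.63635 years.
Modified duration = D_Mac / (1 + y) = 3.63635 / 1.0995 = 3.30728 years.

3.307 years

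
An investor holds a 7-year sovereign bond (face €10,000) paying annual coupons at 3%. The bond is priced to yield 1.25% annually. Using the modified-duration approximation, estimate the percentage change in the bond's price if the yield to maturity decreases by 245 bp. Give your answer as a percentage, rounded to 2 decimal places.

+15.62%

Periodic yield y = 0.0125. Modified duration first:
  t   CF        PV=CF/(1+0.0125)^t    t·PV
  1       300.00       296.2963       296.2963
  2       300.00       292.6383       585.2766
  3       300.00       289.0255       867.0765
  4       300.00       285.4573     1,141.8291
  5       300.00       281.9331     1,409.6656
  6       300.00       278.4525     1,670.7148
  7    10,300.00     9,442.1740    66,095.2183
  Σ                 11,165.9770    72,066.0773
P = 11,165.9770; D_Mac = 6.45408 yrs; D_mod = 6.45408/(1+0.0125) = 6.37440 yrs.
ΔP/P ≈ -D_mod · Δy = -6.37440 × (-0.0245) = +0.156173 = +15.6173%.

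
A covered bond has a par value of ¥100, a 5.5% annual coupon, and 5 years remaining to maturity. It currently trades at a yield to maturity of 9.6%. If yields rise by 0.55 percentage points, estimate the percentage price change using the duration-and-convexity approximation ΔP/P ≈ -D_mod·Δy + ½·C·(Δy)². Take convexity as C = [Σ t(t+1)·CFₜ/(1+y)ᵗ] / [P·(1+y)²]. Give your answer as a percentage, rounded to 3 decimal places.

-2.203%

With y = 0.096:
  t   CF        PV=CF/(1+0.096)^t    t·PV        t(t+1)·PV
  1         5.50         5.0182         5.0182          10.0365
  2         5.50         4.5787         9.1574          27.4722
  3         5.50         4.1776        12.5329          50.1317
  4         5.50         3.8117        15.2469          76.2343
  5       105.50        66.7113       333.5567       2,001.3403
  Σ                     84.2976       375.5121       2,165.2150
P = 84.2976; D_Mac = 4.45460 yrs; D_mod = 4.06441 yrs; C = 21.38280.
Duration effect: -4.06441 × (+0.0055) = -0.022354
Convexity effect: 0.5 × 21.38280 × (0.0055)² = +0.0003234
ΔP/P ≈ -0.022354 + 0.0003234 = -0.022031 = -2.2031%.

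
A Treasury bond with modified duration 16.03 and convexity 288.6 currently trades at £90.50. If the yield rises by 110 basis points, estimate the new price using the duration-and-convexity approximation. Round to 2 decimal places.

Duration effect: -D_mod·Δy = -16.03 × (+0.011) = -0.176330
Convexity effect: ½·C·(Δy)² = 0.5 × 288.6 × (0.011)² = +0.0174603
ΔP/P ≈ -0.176330 + 0.0174603 = -0.1588697
New price ≈ 90.50 × (1 - 0.1588697) = 76.12229215.

£76.12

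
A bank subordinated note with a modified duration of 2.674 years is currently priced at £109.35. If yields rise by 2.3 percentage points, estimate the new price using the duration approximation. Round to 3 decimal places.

Duration approximation: ΔP/P ≈ -D_mod · Δy = -2.674 × (+0.023) = -0.061502.
New price ≈ 109.35 × (1 - 0.061502) = 102.6247563.

£102.625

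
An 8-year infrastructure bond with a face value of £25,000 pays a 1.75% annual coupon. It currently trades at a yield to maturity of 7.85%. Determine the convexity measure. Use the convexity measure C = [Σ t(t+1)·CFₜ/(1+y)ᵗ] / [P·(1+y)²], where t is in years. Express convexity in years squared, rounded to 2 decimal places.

With y = 0.0785:
  t   CF        PV=CF/(1+0.0785)^t    t·PV        t(t+1)·PV
  1       437.50       405.6560       405.6560         811.3120
  2       437.50       376.1298       752.2596       2,256.7789
  3       437.50       348.7527     1,046.2582       4,185.0327
  4       437.50       323.3683     1,293.4732       6,467.3662
  5       437.50       299.8315     1,499.1577       8,994.9461
  6       437.50       278.0079     1,668.0475      11,676.3324
  7       437.50       257.7728     1,804.4093      14,435.2742
  8    25,437.50    13,896.7496   111,173.9965   1,000,565.9686
  Σ                 16,186.2686   119,643.2580   1,049,393.0111
P = 16,186.2686.
Convexity = Σ t(t+1)·PV / [P·(1+y)²] = 1,049,393.0111 / (16,186.2686 × 1.163162) = 55.73797.

55.74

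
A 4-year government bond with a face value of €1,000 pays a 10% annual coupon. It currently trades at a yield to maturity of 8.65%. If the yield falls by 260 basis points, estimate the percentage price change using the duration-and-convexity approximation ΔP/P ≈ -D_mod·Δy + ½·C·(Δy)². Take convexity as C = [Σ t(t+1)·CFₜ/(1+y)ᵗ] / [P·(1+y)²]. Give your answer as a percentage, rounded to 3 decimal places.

+8.850%

With y = 0.0865:
  t   CF        PV=CF/(1+0.0865)^t    t·PV        t(t+1)·PV
  1       100.00        92.0387        92.0387         184.0773
  2       100.00        84.7111       169.4223         508.2669
  3       100.00        77.9670       233.9010         935.6040
  4     1,100.00       789.3575     3,157.4302      15,787.1508
  Σ                  1,044.0743     3,652.7921      17,415.0990
P = 1,044.0743; D_Mac = 3.49859 yrs; D_mod = 3.22006 yrs; C = 14.12977.
Duration effect: -3.22006 × (-0.026) = +0.083722
Convexity effect: 0.5 × 14.12977 × (-0.026)² = +0.0047759
ΔP/P ≈ +0.083722 + 0.0047759 = +0.088497 = +8.8497%.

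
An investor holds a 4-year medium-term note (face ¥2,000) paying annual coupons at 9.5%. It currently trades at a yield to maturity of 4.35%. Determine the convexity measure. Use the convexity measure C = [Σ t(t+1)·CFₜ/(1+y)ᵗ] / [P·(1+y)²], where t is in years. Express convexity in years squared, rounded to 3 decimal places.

With y = 0.0435:
  t   CF        PV=CF/(1+0.0435)^t    t·PV        t(t+1)·PV
  1       190.00       182.0795       182.0795         364.1591
  2       190.00       174.4893       348.9785       1,046.9355
  3       190.00       167.2154       501.6462       2,006.5847
  4     2,190.00     1,847.0315     7,388.1260      36,940.6299
  Σ                  2,370.8157     8,420.8302      40,358.3092
P = 2,370.8157.
Convexity = Σ t(t+1)·PV / [P·(1+y)²] = 40,358.3092 / (2,370.8157 × 1.088892) = 15.63329.

15.633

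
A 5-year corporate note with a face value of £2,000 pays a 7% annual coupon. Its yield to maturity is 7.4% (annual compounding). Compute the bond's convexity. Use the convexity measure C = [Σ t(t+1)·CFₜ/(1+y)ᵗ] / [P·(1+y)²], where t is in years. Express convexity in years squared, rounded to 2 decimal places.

With y = 0.074:
  t   CF        PV=CF/(1+0.074)^t    t·PV        t(t+1)·PV
  1       140.00       130.3538       130.3538         260.7076
  2       140.00       121.3723       242.7445         728.2336
  3       140.00       113.0096       339.0287       1,356.1147
  4       140.00       105.2231       420.8922       2,104.4611
  5     2,140.00     1,497.5881     7,487.9403      44,927.6416
  Σ                  1,967.5468     8,620.9595      49,377.1587
P = 1,967.5468.
Convexity = Σ t(t+1)·PV / [P·(1+y)²] = 49,377.1587 / (1,967.5468 × 1.153476) = 21.75667.

21.76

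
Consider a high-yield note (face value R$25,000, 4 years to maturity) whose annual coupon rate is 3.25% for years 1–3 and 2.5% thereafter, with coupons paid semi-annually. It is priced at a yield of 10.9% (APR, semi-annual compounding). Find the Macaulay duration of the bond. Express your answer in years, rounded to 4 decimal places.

3.7427 years

Periodic yield y = 0.0545. Discount each cash flow and weight by its period:
  t   CF        PV=CF/(1+0.0545)^t    t·PV
  1       406.25       385.2537       385.2537
  2       406.25       365.3425       730.6850
  3       406.25       346.4604     1,039.3812
  4       406.25       328.5542     1,314.2168
  5       406.25       311.5735     1,557.8673
  6       406.25       295.4703     1,772.8219
  7       312.50       215.5380     1,508.7663
  8    25,312.50    16,556.2650   132,450.1196
  Σ                 18,804.4576   140,759.1120
Price P = Σ PV = 18,804.4576.
Macaulay duration = Σ(t·PV) / P = 140,759.1120 / 18,804.4576 = 7.48541 half-year periods.
In years: 7.48541 / 2 = 3.74271 years.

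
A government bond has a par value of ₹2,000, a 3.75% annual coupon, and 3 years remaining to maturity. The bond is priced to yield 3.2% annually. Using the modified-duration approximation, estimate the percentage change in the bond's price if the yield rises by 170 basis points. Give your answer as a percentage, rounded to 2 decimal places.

Periodic yield y = 0.032. Modified duration first:
  t   CF        PV=CF/(1+0.032)^t    t·PV
  1        75.00        72.6744        72.6744
  2        75.00        70.4209       140.8419
  3     2,075.00     1,887.9001     5,663.7003
  Σ                  2,030.9955     5,877.2166
P = 2,030.9955; D_Mac = 2.89376 yrs; D_mod = 2.89376/(1+0.032) = 2.80403 yrs.
ΔP/P ≈ -D_mod · Δy = -2.80403 × (+0.017) = -0.047669 = -4.7669%.

-4.77%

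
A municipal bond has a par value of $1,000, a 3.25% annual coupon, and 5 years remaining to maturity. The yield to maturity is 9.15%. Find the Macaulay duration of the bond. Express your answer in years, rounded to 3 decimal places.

4.645 years

Periodic yield y = 0.0915. Discount each cash flow and weight by its year:
  t   CF        PV=CF/(1+0.0915)^t    t·PV
  1        32.50        29.7755        29.7755
  2        32.50        27.2795        54.5589
  3        32.50        24.9926        74.9779
  4        32.50        22.8975        91.5901
  5     1,032.50       666.4558     3,332.2791
  Σ                    771.4010     3,583.1815
Price P = Σ PV = 771.4010.
Macaulay duration = Σ(t·PV) / P = 3,583.1815 / 771.4010 = 4.64503 years.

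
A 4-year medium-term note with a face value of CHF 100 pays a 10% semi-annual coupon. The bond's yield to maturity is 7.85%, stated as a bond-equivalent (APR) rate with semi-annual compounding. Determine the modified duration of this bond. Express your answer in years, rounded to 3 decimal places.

Periodic yield y = 0.03925. First find Macaulay duration:
  t   CF        PV=CF/(1+0.03925)^t    t·PV
  1         5.00         4.8112         4.8112
  2         5.00         4.6295         9.2589
  3         5.00         4.4546        13.3638
  4         5.00         4.2864        17.1455
  5         5.00         4.1245        20.6224
  6         5.00         3.9687        23.8123
  7         5.00         3.8188        26.7318
  8       105.00        77.1665       617.3323
  Σ                    107.2602       733.0782
P = 107.2602; Macaulay duration = 733.0782 / 107.2602 = 6.83458 half-year periods = 3.41729 years.
Modified duration = D_Mac / (1 + y) = 3.41729 / 1.03925 = 3.28823 years.

3.288 years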